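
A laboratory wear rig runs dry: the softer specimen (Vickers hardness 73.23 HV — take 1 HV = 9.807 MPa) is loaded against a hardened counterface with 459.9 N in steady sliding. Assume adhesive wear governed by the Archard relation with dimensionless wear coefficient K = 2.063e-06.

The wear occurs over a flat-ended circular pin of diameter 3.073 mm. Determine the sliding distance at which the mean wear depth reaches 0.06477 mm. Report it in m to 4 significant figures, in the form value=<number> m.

Displayed values are rounded, and all working math carries exact precision. Rounded just once to 4 significant digits.
Hardness H = 73.23 HV × 9.807 MPa/HV = 718.2 MPa = 7.182e+08 Pa.
Pin diameter d = 3.073 mm = 0.003073 m. Contact area A = π·d²/4 = π·(0.003073 m)²/4 = 7.417e-06 m².
Depth limit h_lim = 0.06477 mm = 6.477e-05 m.
Expressed in SI base units: W = 459.9 N, H = 7.182e+08 Pa, K = 2.063e-06.
Wearable volume V_lim = h_lim·A = 6.477e-05 · 7.417e-06 = 4.804e-10 m³.
So the life L = V_lim·H/(K·W) = 4.804e-10 · 7.182e+08 / (2.063e-06 · 459.9) = 363.6 m.

value=363.6 m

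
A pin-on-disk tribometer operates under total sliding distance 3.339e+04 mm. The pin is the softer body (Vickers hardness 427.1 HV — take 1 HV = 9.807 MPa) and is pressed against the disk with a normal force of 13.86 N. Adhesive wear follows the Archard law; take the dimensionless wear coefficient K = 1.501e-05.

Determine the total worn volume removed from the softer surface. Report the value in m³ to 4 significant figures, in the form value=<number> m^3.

Each operation maintains exact precision — intermediates are displayed rounded; a lone final rounding: 4 significant figures.
The distance L = 3.339e+04 mm = 33.39 m.
Hardness H = 427.1 HV × 9.807 MPa/HV = 4189 MPa = 4.189e+09 Pa.
In SI base units: W = 13.86 N, H = 4.189e+09 Pa, K = 1.501e-05.
Volume removed: V = K·W·L/H = 1.501e-05 · 13.86 · 33.39 / 4.189e+09 = 1.658e-12 m³.

value=1.658e-12 m^3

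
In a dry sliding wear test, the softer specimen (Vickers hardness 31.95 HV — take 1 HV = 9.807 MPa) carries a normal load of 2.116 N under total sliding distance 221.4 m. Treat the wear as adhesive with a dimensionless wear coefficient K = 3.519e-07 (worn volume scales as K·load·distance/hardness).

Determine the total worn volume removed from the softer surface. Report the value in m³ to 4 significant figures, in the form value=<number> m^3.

value=5.261e-13 m^3

The intermediates are displayed rounded; all arithmetic carries full float precision. Rounded once at the end: 4 significant figures.
Hardness H = 31.95 HV × 9.807 MPa/HV = 313.3 MPa = 3.133e+08 Pa.
In SI base units, W = 2.116 N, H = 3.133e+08 Pa, K = 3.519e-07.
Wear volume V = K·W·L/H = 3.519e-07 · 2.116 · 221.4 / 3.133e+08 = 5.261e-13 m³.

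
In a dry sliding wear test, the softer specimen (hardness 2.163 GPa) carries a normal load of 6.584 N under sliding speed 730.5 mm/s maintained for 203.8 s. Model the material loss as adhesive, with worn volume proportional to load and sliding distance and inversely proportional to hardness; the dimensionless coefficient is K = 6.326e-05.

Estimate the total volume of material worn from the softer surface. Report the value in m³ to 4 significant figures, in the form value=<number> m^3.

Every step carries exact precision — intermediates are shown rounded, and one final rounding to 4 significant figures.
Sliding speed v = 730.5 mm/s = 0.7305 m/s. Path length L = v·t = 0.7305 m/s × 203.8 s = 148.9 m.
Hardness H = 2.163 GPa = 2.163e+09 Pa.
Collected in SI base units: W = 6.584 N, H = 2.163e+09 Pa, K = 6.326e-05.
Archard relation: V = K·W·L/H = 6.326e-05 · 6.584 · 148.9 / 2.163e+09 = 2.867e-11 m³.

value=2.867e-11 m^3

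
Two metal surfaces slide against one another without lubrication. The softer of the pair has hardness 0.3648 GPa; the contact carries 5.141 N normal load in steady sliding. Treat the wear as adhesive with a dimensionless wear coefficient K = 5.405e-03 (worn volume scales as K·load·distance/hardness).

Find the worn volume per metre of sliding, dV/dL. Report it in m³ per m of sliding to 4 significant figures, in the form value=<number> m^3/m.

value=7.617e-11 m^3/m

Intermediates are displayed rounded; the algebra carries exact precision — one final rounding: four significant digits.
Convert: Hardness H = 0.3648 GPa = 3.648e+08 Pa.
SI base units throughout: W = 5.141 N, H = 3.648e+08 Pa, K = 5.405e-03.
Wear rate dV/dL = K·W/H — distance-free: 5.405e-03 · 5.141 / 3.648e+08 = 7.617e-11 m³/m.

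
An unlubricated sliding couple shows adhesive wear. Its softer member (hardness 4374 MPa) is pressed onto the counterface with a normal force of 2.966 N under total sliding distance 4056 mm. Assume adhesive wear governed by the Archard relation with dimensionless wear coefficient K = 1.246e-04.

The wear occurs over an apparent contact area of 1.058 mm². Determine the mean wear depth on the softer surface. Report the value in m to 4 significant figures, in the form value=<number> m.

value=3.239e-07 m

All arithmetic keeps exact precision, and displayed values are rounded, and rounded just once to 4 significant figures.
Convert: Distance L = 4056 mm = 4.056 m.
Convert: Hardness H = 4374 MPa = 4.374e+09 Pa.
Convert: Contact area A = 1.058 mm² = 1.058e-06 m².
In SI base units: W = 2.966 N, H = 4.374e+09 Pa, K = 1.246e-04.
The Archard volume V = K·W·L/H = 1.246e-04 · 2.966 · 4.056 / 4.374e+09 = 3.427e-13 m³.
Depth h = V/A = 3.427e-13 / 1.058e-06 = 3.239e-07 m.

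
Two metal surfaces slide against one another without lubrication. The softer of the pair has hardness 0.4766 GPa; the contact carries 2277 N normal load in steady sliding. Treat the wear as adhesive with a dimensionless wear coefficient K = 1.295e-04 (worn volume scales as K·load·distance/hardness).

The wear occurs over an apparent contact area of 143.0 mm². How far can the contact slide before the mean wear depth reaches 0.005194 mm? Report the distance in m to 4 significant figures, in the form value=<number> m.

value=1.200 m

Intermediates appear rounded; the computation runs at full float precision; rounded once at the end to four significant digits.
Hardness H = 0.4766 GPa = 4.766e+08 Pa.
Contact area A = 143.0 mm² = 1.430e-04 m².
Depth limit h_lim = 0.005194 mm = 5.194e-06 m.
In SI base units, W = 2277 N, H = 4.766e+08 Pa, K = 1.295e-04.
Permissible volume V_lim = h_lim·A = 5.194e-06 · 1.430e-04 = 7.427e-10 m³.
So the life L = V_lim·H/(K·W) = 7.427e-10 · 4.766e+08 / (1.295e-04 · 2277) = 1.200 m.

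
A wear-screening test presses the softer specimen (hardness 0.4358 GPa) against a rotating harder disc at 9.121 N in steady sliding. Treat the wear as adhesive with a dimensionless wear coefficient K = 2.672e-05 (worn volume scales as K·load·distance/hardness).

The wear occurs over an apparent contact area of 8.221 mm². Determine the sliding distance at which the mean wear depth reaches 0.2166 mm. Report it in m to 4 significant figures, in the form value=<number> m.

value=3184 m

The computation keeps exact precision. Intermediates are displayed rounded; a single final rounding: four significant figures.
Convert: Hardness H = 0.4358 GPa = 4.358e+08 Pa.
Convert: Contact area A = 8.221 mm² = 8.221e-06 m².
Convert: Depth limit h_lim = 0.2166 mm = 2.166e-04 m.
As SI base values: W = 9.121 N, H = 4.358e+08 Pa, K = 2.672e-05.
Wearable volume V_lim = h_lim·A = 2.166e-04 · 8.221e-06 = 1.781e-09 m³.
Thus life L = V_lim·H/(K·W) = 1.781e-09 · 4.358e+08 / (2.672e-05 · 9.121) = 3184 m.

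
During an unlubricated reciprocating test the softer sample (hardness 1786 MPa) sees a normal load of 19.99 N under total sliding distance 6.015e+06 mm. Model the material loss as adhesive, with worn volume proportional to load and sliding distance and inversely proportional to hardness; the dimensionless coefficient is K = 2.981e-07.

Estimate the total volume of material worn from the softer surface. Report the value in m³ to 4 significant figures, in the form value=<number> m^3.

value=2.007e-11 m^3

The computation holds exact precision, and the intermediates appear rounded — one last rounding: 4 significant figures.
Total distance L = 6.015e+06 mm = 6015 m.
Hardness H = 1786 MPa = 1.786e+09 Pa.
Expressed in SI base units: W = 19.99 N, H = 1.786e+09 Pa, K = 2.981e-07.
Archard volume V = K·W·L/H = 2.981e-07 · 19.99 · 6015 / 1.786e+09 = 2.007e-11 m³.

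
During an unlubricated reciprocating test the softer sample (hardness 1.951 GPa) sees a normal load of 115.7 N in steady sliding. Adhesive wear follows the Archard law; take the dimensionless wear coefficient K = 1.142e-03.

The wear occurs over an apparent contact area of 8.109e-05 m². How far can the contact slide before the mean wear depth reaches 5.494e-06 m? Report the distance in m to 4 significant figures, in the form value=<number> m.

Intermediates appear rounded, and every step keeps full float precision. Rounded just once, at four significant digits.
Hardness H = 1.951 GPa = 1.951e+09 Pa.
In SI base units, W = 115.7 N, H = 1.951e+09 Pa, K = 1.142e-03.
At the depth limit, V_lim = h_lim·A = 5.494e-06 · 8.109e-05 = 4.455e-10 m³.
Thus life L = V_lim·H/(K·W) = 4.455e-10 · 1.951e+09 / (1.142e-03 · 115.7) = 6.578 m.

value=6.578 m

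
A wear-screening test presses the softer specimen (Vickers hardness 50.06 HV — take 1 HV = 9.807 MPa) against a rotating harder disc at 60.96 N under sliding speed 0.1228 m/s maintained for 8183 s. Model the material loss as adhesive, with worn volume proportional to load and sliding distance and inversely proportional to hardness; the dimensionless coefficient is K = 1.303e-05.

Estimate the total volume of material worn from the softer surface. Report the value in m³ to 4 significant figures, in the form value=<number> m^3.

value=1.626e-09 m^3

The intermediates are shown rounded — the computation keeps full precision; a single final rounding to 4 significant figures.
Distance covered L = v·t = 0.1228 m/s × 8183 s = 1005 m.
Hardness H = 50.06 HV × 9.807 MPa/HV = 490.9 MPa = 4.909e+08 Pa.
In SI base units: W = 60.96 N, H = 4.909e+08 Pa, K = 1.303e-05.
Apply Archard: V = K·W·L/H = 1.303e-05 · 60.96 · 1005 / 4.909e+08 = 1.626e-09 m³.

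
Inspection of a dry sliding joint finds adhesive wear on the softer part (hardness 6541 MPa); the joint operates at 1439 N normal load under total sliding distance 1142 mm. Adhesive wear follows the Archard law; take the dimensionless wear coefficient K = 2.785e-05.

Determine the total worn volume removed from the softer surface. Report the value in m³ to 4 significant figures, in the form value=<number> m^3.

value=6.997e-12 m^3

All arithmetic holds full float precision — intermediate values are shown rounded, and a lone final rounding, at four significant figures.
Convert: Distance L = 1142 mm = 1.142 m.
Convert: Hardness H = 6541 MPa = 6.541e+09 Pa.
Restated in SI base units: W = 1439 N, H = 6.541e+09 Pa, K = 2.785e-05.
Archard relation: V = K·W·L/H = 2.785e-05 · 1439 · 1.142 / 6.541e+09 = 6.997e-12 m³.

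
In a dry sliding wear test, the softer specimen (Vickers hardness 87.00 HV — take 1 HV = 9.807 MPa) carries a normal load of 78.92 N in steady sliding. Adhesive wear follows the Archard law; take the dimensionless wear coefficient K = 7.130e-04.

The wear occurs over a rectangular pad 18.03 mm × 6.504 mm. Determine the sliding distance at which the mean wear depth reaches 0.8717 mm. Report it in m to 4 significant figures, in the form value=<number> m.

value=1550 m

Intermediates are shown rounded; all working math maintains full float precision; rounded just once, at four significant figures.
Convert: Hardness H = 87.00 HV × 9.807 MPa/HV = 853.2 MPa = 8.532e+08 Pa.
Convert: Pad sides 18.03 mm × 6.504 mm = 0.01803 m × 0.006504 m. Contact area A = 0.01803 m × 0.006504 m = 1.173e-04 m².
Convert: Depth limit h_lim = 0.8717 mm = 8.717e-04 m.
As SI base values: W = 78.92 N, H = 8.532e+08 Pa, K = 7.130e-04.
Permissible volume V_lim = h_lim·A = 8.717e-04 · 1.173e-04 = 1.022e-07 m³.
Sliding life L = V_lim·H/(K·W) = 1.022e-07 · 8.532e+08 / (7.130e-04 · 78.92) = 1550 m.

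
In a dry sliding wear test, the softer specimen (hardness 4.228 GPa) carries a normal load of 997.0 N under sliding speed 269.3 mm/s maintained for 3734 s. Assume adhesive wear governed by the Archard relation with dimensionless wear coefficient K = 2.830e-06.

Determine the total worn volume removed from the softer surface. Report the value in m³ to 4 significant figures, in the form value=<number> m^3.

The intermediates are shown rounded, and all working math carries full float precision, and one final rounding, at 4 significant figures.
Sliding speed v = 269.3 mm/s = 0.2693 m/s. Sliding distance L = v·t = 0.2693 m/s × 3734 s = 1006 m.
Hardness H = 4.228 GPa = 4.228e+09 Pa.
Collected in SI base units: W = 997.0 N, H = 4.228e+09 Pa, K = 2.830e-06.
By Archard's law, V = K·W·L/H = 2.830e-06 · 997.0 · 1006 / 4.228e+09 = 6.711e-10 m³.

value=6.711e-10 m^3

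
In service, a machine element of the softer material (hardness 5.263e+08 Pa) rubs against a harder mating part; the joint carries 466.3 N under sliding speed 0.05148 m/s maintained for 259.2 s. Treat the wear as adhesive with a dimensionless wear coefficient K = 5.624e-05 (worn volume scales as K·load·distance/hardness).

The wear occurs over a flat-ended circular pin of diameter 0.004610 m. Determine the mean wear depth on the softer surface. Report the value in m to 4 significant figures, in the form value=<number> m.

Displayed values are rounded, and the computation keeps full precision — a single final rounding: four significant digits.
Distance covered L = v·t = 0.05148 m/s × 259.2 s = 13.34 m.
Contact area A = π·d²/4 = π·(0.004610 m)²/4 = 1.669e-05 m².
In SI base units, W = 466.3 N, H = 5.263e+08 Pa, K = 5.624e-05.
Volume removed: V = K·W·L/H = 5.624e-05 · 466.3 · 13.34 / 5.263e+08 = 6.649e-10 m³.
Wear depth h = V/A = 6.649e-10 / 1.669e-05 = 3.983e-05 m.

value=3.983e-05 m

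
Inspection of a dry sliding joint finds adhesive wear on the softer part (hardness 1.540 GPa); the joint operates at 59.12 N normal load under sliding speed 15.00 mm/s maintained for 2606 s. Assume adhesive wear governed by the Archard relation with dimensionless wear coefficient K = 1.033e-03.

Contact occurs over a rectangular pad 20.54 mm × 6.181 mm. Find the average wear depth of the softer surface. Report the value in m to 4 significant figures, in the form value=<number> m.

value=1.221e-05 m

Every step carries full float precision — intermediate values are shown rounded; a lone final rounding: four significant digits.
Convert: Sliding speed v = 15.00 mm/s = 0.01500 m/s. Path length L = v·t = 0.01500 m/s × 2606 s = 39.09 m.
Convert: Hardness H = 1.540 GPa = 1.540e+09 Pa.
Convert: Pad sides 20.54 mm × 6.181 mm = 0.02054 m × 0.006181 m. Contact area A = 0.02054 m × 0.006181 m = 1.270e-04 m².
SI base units throughout: W = 59.12 N, H = 1.540e+09 Pa, K = 1.033e-03.
By Archard's law, V = K·W·L/H = 1.033e-03 · 59.12 · 39.09 / 1.540e+09 = 1.550e-09 m³.
Mean wear depth h = V/A = 1.550e-09 / 1.270e-04 = 1.221e-05 m.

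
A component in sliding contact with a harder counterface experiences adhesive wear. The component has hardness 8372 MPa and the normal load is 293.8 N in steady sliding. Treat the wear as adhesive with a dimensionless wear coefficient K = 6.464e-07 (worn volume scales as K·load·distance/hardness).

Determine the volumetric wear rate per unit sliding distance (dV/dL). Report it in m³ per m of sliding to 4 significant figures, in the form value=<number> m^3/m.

The intermediates are displayed rounded; all working math maintains full precision — one final rounding: four significant digits.
Hardness H = 8372 MPa = 8.372e+09 Pa.
Expressed in SI base units: W = 293.8 N, H = 8.372e+09 Pa, K = 6.464e-07.
Rate of wear dV/dL = K·W/H (no L dependence): 6.464e-07 · 293.8 / 8.372e+09 = 2.268e-14 m³/m.

value=2.268e-14 m^3/m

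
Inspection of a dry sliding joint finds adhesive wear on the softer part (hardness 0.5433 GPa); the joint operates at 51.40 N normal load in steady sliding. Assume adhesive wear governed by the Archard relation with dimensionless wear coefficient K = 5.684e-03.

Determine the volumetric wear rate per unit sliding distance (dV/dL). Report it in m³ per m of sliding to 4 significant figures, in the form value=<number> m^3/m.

Shown intermediates are rounded — the algebra maintains full precision. Rounded once at the end, at 4 significant figures.
Convert: Hardness H = 0.5433 GPa = 5.433e+08 Pa.
In SI base units: W = 51.40 N, H = 5.433e+08 Pa, K = 5.684e-03.
Wear rate dV/dL = K·W/H (independent of L): 5.684e-03 · 51.40 / 5.433e+08 = 5.377e-10 m³/m.

value=5.377e-10 m^3/m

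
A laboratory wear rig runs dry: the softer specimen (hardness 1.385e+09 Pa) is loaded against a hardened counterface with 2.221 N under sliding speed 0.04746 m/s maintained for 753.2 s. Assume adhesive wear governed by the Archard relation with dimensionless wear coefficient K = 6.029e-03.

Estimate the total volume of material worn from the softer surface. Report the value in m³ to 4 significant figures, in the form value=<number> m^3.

value=3.456e-10 m^3

The intermediates appear rounded. All working math keeps full precision; a lone final rounding, at four significant digits.
Total distance L = v·t = 0.04746 m/s × 753.2 s = 35.75 m.
In SI base units, W = 2.221 N, H = 1.385e+09 Pa, K = 6.029e-03.
Archard relation: V = K·W·L/H = 6.029e-03 · 2.221 · 35.75 / 1.385e+09 = 3.456e-10 m³.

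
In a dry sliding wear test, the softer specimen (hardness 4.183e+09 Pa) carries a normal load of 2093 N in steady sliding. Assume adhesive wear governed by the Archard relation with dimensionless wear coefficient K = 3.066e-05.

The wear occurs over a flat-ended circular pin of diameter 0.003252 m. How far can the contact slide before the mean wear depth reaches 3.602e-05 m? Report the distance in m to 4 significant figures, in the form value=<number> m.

All working math runs at full precision; intermediate values are printed rounded, and one last rounding: four significant figures.
Convert: Contact area A = π·d²/4 = π·(0.003252 m)²/4 = 8.306e-06 m².
Expressed in SI base units: W = 2093 N, H = 4.183e+09 Pa, K = 3.066e-05.
Limit volume V_lim = h_lim·A = 3.602e-05 · 8.306e-06 = 2.992e-10 m³.
Thus life L = V_lim·H/(K·W) = 2.992e-10 · 4.183e+09 / (3.066e-05 · 2093) = 19.50 m.

value=19.50 m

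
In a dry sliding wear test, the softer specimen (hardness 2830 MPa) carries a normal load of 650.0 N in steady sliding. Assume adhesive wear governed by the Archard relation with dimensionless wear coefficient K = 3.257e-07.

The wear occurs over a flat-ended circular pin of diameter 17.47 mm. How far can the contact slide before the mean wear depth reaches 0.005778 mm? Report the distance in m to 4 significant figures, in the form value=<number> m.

value=1.851e+04 m

Intermediate values are shown rounded, and each operation holds full precision, and rounded once at the end to 4 significant figures.
Convert: Hardness H = 2830 MPa = 2.830e+09 Pa.
Convert: Pin diameter d = 17.47 mm = 0.01747 m. Contact area A = π·d²/4 = π·(0.01747 m)²/4 = 2.397e-04 m².
Convert: Depth limit h_lim = 0.005778 mm = 5.778e-06 m.
Restated in SI base units: W = 650.0 N, H = 2.830e+09 Pa, K = 3.257e-07.
Allowed volume V_lim = h_lim·A = 5.778e-06 · 2.397e-04 = 1.385e-09 m³.
Sliding life L = V_lim·H/(K·W) = 1.385e-09 · 2.830e+09 / (3.257e-07 · 650.0) = 1.851e+04 m.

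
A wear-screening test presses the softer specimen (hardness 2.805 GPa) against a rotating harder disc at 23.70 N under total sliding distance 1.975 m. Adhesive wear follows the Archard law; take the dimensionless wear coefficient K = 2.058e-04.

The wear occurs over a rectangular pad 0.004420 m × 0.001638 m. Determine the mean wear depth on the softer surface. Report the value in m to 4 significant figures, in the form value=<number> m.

value=4.743e-07 m

All working math maintains exact precision. Quoted intermediates are rounded, and a single final rounding, at 4 significant digits.
Hardness H = 2.805 GPa = 2.805e+09 Pa.
Contact area A = 0.004420 m × 0.001638 m = 7.240e-06 m².
Restated in SI base units: W = 23.70 N, H = 2.805e+09 Pa, K = 2.058e-04.
Worn volume V = K·W·L/H = 2.058e-04 · 23.70 · 1.975 / 2.805e+09 = 3.434e-12 m³.
Mean wear depth h = V/A = 3.434e-12 / 7.240e-06 = 4.743e-07 m.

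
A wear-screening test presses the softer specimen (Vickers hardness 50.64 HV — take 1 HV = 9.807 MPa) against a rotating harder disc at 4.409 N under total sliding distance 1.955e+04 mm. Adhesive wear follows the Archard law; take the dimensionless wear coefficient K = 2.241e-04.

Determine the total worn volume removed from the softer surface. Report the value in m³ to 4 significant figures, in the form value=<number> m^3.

Printed values are rounded, and the algebra maintains exact precision; a single final rounding: 4 significant figures.
The distance L = 1.955e+04 mm = 19.55 m.
Hardness H = 50.64 HV × 9.807 MPa/HV = 496.6 MPa = 4.966e+08 Pa.
Expressed in SI base units: W = 4.409 N, H = 4.966e+08 Pa, K = 2.241e-04.
Volume removed: V = K·W·L/H = 2.241e-04 · 4.409 · 19.55 / 4.966e+08 = 3.890e-11 m³.

value=3.890e-11 m^3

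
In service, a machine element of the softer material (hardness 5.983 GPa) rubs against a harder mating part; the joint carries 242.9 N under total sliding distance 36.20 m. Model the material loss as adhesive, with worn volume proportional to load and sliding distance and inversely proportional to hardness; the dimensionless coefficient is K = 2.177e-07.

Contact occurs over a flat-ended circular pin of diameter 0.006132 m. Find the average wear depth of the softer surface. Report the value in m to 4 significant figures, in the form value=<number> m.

value=1.083e-08 m

Intermediates appear rounded; all working math carries full precision, and one final rounding, at 4 significant figures.
Hardness H = 5.983 GPa = 5.983e+09 Pa.
Contact area A = π·d²/4 = π·(0.006132 m)²/4 = 2.953e-05 m².
Expressed in SI base units: W = 242.9 N, H = 5.983e+09 Pa, K = 2.177e-07.
The Archard volume V = K·W·L/H = 2.177e-07 · 242.9 · 36.20 / 5.983e+09 = 3.199e-13 m³.
Mean wear depth h = V/A = 3.199e-13 / 2.953e-05 = 1.083e-08 m.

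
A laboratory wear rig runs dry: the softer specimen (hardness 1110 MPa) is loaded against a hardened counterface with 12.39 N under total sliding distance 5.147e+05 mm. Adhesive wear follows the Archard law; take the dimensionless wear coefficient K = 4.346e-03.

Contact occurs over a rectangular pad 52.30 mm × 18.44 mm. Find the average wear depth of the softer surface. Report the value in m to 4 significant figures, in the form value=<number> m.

Shown intermediates are rounded; all arithmetic maintains full float precision — a lone final rounding: 4 significant figures.
Convert: The distance L = 5.147e+05 mm = 514.7 m.
Convert: Hardness H = 1110 MPa = 1.110e+09 Pa.
Convert: Pad sides 52.30 mm × 18.44 mm = 0.05230 m × 0.01844 m. Contact area A = 0.05230 m × 0.01844 m = 9.644e-04 m².
Restated in SI base units: W = 12.39 N, H = 1.110e+09 Pa, K = 4.346e-03.
Wear volume V = K·W·L/H = 4.346e-03 · 12.39 · 514.7 / 1.110e+09 = 2.497e-08 m³.
Wear depth h = V/A = 2.497e-08 / 9.644e-04 = 2.589e-05 m.

value=2.589e-05 m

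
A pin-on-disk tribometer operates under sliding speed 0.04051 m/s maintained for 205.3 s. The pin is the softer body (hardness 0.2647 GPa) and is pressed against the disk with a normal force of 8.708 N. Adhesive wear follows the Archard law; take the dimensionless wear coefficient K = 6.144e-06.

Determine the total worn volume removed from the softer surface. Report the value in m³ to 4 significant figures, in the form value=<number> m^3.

Shown intermediates are rounded, and the algebra runs at exact precision; one final rounding to 4 significant figures.
Total distance L = v·t = 0.04051 m/s × 205.3 s = 8.317 m.
Hardness H = 0.2647 GPa = 2.647e+08 Pa.
Expressed in SI base units: W = 8.708 N, H = 2.647e+08 Pa, K = 6.144e-06.
Wear volume V = K·W·L/H = 6.144e-06 · 8.708 · 8.317 / 2.647e+08 = 1.681e-12 m³.

value=1.681e-12 m^3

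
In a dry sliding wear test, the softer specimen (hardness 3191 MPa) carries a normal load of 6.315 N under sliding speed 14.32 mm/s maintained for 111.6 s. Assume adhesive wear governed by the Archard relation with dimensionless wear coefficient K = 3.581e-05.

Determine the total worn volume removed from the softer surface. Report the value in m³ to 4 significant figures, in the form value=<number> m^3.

value=1.133e-13 m^3

Intermediate values are shown rounded, and the computation keeps full float precision — rounded once at the end, at four significant digits.
Sliding speed v = 14.32 mm/s = 0.01432 m/s. Total distance L = v·t = 0.01432 m/s × 111.6 s = 1.598 m.
Hardness H = 3191 MPa = 3.191e+09 Pa.
As SI base values: W = 6.315 N, H = 3.191e+09 Pa, K = 3.581e-05.
Apply Archard: V = K·W·L/H = 3.581e-05 · 6.315 · 1.598 / 3.191e+09 = 1.133e-13 m³.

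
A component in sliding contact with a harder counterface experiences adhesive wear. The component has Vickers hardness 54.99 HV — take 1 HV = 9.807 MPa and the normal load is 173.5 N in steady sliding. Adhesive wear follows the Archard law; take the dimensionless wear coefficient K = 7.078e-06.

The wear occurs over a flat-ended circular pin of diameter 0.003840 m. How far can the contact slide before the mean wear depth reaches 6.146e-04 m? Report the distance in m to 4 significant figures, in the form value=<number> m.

Every step holds full precision; intermediates appear rounded; rounded just once, at four significant figures.
Convert: Hardness H = 54.99 HV × 9.807 MPa/HV = 539.3 MPa = 5.393e+08 Pa.
Convert: Contact area A = π·d²/4 = π·(0.003840 m)²/4 = 1.158e-05 m².
Restated in SI base units: W = 173.5 N, H = 5.393e+08 Pa, K = 7.078e-06.
Volume at the limit: V_lim = h_lim·A = 6.146e-04 · 1.158e-05 = 7.118e-09 m³.
Sliding life L = V_lim·H/(K·W) = 7.118e-09 · 5.393e+08 / (7.078e-06 · 173.5) = 3126 m.

value=3126 m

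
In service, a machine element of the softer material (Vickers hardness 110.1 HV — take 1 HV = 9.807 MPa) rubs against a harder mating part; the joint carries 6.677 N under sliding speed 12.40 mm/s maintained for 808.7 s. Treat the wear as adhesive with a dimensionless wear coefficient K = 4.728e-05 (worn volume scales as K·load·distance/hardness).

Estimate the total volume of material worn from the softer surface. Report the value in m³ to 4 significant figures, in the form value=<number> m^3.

Intermediate values are shown rounded — all working math maintains full float precision — one last rounding to 4 significant figures.
Convert: Sliding speed v = 12.40 mm/s = 0.01240 m/s. Path length L = v·t = 0.01240 m/s × 808.7 s = 10.03 m.
Convert: Hardness H = 110.1 HV × 9.807 MPa/HV = 1080 MPa = 1.080e+09 Pa.
As SI base values: W = 6.677 N, H = 1.080e+09 Pa, K = 4.728e-05.
Worn volume V = K·W·L/H = 4.728e-05 · 6.677 · 10.03 / 1.080e+09 = 2.932e-12 m³.

value=2.932e-12 m^3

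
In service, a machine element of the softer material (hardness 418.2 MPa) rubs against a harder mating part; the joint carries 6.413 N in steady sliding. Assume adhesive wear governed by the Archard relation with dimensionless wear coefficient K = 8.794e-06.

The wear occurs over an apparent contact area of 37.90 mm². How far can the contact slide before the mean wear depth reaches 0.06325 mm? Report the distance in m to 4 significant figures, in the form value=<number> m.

Intermediates are displayed rounded. Each operation maintains full float precision; rounded once at the end, at four significant digits.
Hardness H = 418.2 MPa = 4.182e+08 Pa.
Contact area A = 37.90 mm² = 3.790e-05 m².
Depth limit h_lim = 0.06325 mm = 6.325e-05 m.
Working in SI base units: W = 6.413 N, H = 4.182e+08 Pa, K = 8.794e-06.
Volume at the limit: V_lim = h_lim·A = 6.325e-05 · 3.790e-05 = 2.397e-09 m³.
So the life L = V_lim·H/(K·W) = 2.397e-09 · 4.182e+08 / (8.794e-06 · 6.413) = 1.778e+04 m.

value=1.778e+04 m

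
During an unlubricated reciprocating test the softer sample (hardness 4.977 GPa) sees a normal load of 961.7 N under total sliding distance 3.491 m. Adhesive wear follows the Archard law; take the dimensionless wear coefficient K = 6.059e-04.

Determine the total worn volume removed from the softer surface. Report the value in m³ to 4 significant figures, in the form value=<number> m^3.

value=4.087e-10 m^3

All arithmetic keeps full float precision; intermediate values are displayed rounded. Rounded once at the end, at 4 significant figures.
Hardness H = 4.977 GPa = 4.977e+09 Pa.
SI base units throughout: W = 961.7 N, H = 4.977e+09 Pa, K = 6.059e-04.
Volume removed: V = K·W·L/H = 6.059e-04 · 961.7 · 3.491 / 4.977e+09 = 4.087e-10 m³.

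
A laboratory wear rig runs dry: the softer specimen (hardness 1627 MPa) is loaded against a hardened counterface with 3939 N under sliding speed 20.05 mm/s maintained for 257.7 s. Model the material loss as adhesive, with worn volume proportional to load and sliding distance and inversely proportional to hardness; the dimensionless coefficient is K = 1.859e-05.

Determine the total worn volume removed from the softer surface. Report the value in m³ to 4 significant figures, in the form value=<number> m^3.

The computation keeps exact precision — the intermediates are printed rounded — rounded once at the end, at four significant digits.
Sliding speed v = 20.05 mm/s = 0.02005 m/s. Total distance L = v·t = 0.02005 m/s × 257.7 s = 5.167 m.
Hardness H = 1627 MPa = 1.627e+09 Pa.
Collected in SI base units: W = 3939 N, H = 1.627e+09 Pa, K = 1.859e-05.
Apply Archard: V = K·W·L/H = 1.859e-05 · 3939 · 5.167 / 1.627e+09 = 2.325e-10 m³.

value=2.325e-10 m^3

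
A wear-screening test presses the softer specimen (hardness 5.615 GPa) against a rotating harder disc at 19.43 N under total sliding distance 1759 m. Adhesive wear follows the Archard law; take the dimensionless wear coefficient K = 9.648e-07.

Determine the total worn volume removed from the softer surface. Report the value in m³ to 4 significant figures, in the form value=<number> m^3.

value=5.873e-12 m^3

Intermediates are displayed rounded, and all arithmetic maintains full precision — a lone final rounding, at four significant digits.
Convert: Hardness H = 5.615 GPa = 5.615e+09 Pa.
In SI base units, W = 19.43 N, H = 5.615e+09 Pa, K = 9.648e-07.
By Archard's law, V = K·W·L/H = 9.648e-07 · 19.43 · 1759 / 5.615e+09 = 5.873e-12 m³.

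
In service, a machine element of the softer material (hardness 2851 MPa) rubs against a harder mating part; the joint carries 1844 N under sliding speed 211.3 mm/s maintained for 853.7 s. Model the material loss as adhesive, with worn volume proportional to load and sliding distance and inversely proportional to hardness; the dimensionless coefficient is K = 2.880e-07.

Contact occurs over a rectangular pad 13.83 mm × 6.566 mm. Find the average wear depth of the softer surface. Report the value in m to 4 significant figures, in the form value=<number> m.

value=3.700e-07 m

All arithmetic carries exact precision — printed values are rounded. Rounded just once: four significant digits.
Convert: Sliding speed v = 211.3 mm/s = 0.2113 m/s. Total distance L = v·t = 0.2113 m/s × 853.7 s = 180.4 m.
Convert: Hardness H = 2851 MPa = 2.851e+09 Pa.
Convert: Pad sides 13.83 mm × 6.566 mm = 0.01383 m × 0.006566 m. Contact area A = 0.01383 m × 0.006566 m = 9.081e-05 m².
Working in SI base units: W = 1844 N, H = 2.851e+09 Pa, K = 2.880e-07.
The Archard volume V = K·W·L/H = 2.880e-07 · 1844 · 180.4 / 2.851e+09 = 3.360e-11 m³.
Wear depth h = V/A = 3.360e-11 / 9.081e-05 = 3.700e-07 m.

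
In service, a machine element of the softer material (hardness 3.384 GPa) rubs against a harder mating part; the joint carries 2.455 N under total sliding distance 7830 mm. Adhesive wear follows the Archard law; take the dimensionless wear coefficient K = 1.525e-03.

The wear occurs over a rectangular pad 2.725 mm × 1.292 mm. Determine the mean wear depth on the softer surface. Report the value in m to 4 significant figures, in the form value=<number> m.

The computation runs at full precision; intermediates are printed rounded. Rounded just once, at four significant digits.
Convert: The distance L = 7830 mm = 7.830 m.
Convert: Hardness H = 3.384 GPa = 3.384e+09 Pa.
Convert: Pad sides 2.725 mm × 1.292 mm = 0.002725 m × 0.001292 m. Contact area A = 0.002725 m × 0.001292 m = 3.521e-06 m².
As SI base values: W = 2.455 N, H = 3.384e+09 Pa, K = 1.525e-03.
Apply Archard: V = K·W·L/H = 1.525e-03 · 2.455 · 7.830 / 3.384e+09 = 8.663e-12 m³.
Mean wear depth h = V/A = 8.663e-12 / 3.521e-06 = 2.461e-06 m.

value=2.461e-06 m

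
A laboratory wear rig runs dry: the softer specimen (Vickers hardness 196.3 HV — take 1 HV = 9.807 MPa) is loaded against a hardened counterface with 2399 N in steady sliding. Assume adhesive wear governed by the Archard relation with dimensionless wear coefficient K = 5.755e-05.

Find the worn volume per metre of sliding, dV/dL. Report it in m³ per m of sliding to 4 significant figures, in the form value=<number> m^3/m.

value=7.172e-11 m^3/m

Intermediates are shown rounded. The computation keeps full float precision. Rounded just once, at four significant digits.
Convert: Hardness H = 196.3 HV × 9.807 MPa/HV = 1925 MPa = 1.925e+09 Pa.
SI base units throughout: W = 2399 N, H = 1.925e+09 Pa, K = 5.755e-05.
Wear rate dV/dL = K·W/H, per unit distance: 5.755e-05 · 2399 / 1.925e+09 = 7.172e-11 m³/m.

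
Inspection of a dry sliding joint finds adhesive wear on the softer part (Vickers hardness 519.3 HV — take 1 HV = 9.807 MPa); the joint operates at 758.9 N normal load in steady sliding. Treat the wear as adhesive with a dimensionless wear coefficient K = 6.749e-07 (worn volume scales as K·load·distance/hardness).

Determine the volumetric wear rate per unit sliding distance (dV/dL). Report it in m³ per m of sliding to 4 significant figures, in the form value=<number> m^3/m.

The algebra carries full precision — quoted intermediates are rounded — a single final rounding, at 4 significant digits.
Convert: Hardness H = 519.3 HV × 9.807 MPa/HV = 5093 MPa = 5.093e+09 Pa.
As SI base values: W = 758.9 N, H = 5.093e+09 Pa, K = 6.749e-07.
Wear rate dV/dL = K·W/H (no L dependence): 6.749e-07 · 758.9 / 5.093e+09 = 1.006e-13 m³/m.

value=1.006e-13 m^3/m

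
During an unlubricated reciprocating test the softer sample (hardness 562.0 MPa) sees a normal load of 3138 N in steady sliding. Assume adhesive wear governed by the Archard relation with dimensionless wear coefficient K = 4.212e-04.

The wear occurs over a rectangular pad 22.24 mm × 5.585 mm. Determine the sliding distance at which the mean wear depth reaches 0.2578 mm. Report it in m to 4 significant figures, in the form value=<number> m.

value=13.62 m

Displayed values are rounded, and the computation keeps full float precision; rounded once at the end to four significant figures.
Hardness H = 562.0 MPa = 5.620e+08 Pa.
Pad sides 22.24 mm × 5.585 mm = 0.02224 m × 0.005585 m. Contact area A = 0.02224 m × 0.005585 m = 1.242e-04 m².
Depth limit h_lim = 0.2578 mm = 2.578e-04 m.
SI base units throughout: W = 3138 N, H = 5.620e+08 Pa, K = 4.212e-04.
Limit volume V_lim = h_lim·A = 2.578e-04 · 1.242e-04 = 3.202e-08 m³.
Life L = V_lim·H/(K·W) = 3.202e-08 · 5.620e+08 / (4.212e-04 · 3138) = 13.62 m.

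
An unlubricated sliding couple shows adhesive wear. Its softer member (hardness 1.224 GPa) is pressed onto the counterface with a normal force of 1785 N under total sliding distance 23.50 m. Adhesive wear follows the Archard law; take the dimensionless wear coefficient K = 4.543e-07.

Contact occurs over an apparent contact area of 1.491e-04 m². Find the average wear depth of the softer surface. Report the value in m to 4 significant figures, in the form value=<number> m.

Every step runs at exact precision, and intermediate values appear rounded — a lone final rounding, at four significant digits.
Convert: Hardness H = 1.224 GPa = 1.224e+09 Pa.
In SI base units, W = 1785 N, H = 1.224e+09 Pa, K = 4.543e-07.
By Archard's law, V = K·W·L/H = 4.543e-07 · 1785 · 23.50 / 1.224e+09 = 1.557e-11 m³.
Depth of wear h = V/A = 1.557e-11 / 1.491e-04 = 1.044e-07 m.

value=1.044e-07 m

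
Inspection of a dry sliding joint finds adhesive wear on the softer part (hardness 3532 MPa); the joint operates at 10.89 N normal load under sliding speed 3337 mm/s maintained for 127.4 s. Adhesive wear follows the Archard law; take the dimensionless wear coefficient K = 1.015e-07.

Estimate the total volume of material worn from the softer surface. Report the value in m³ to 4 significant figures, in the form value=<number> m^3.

Intermediate values are displayed rounded; the algebra holds full float precision. Rounded just once to 4 significant figures.
Convert: Sliding speed v = 3337 mm/s = 3.337 m/s. Total distance L = v·t = 3.337 m/s × 127.4 s = 425.1 m.
Convert: Hardness H = 3532 MPa = 3.532e+09 Pa.
In SI base units, W = 10.89 N, H = 3.532e+09 Pa, K = 1.015e-07.
Worn volume V = K·W·L/H = 1.015e-07 · 10.89 · 425.1 / 3.532e+09 = 1.330e-13 m³.

value=1.330e-13 m^3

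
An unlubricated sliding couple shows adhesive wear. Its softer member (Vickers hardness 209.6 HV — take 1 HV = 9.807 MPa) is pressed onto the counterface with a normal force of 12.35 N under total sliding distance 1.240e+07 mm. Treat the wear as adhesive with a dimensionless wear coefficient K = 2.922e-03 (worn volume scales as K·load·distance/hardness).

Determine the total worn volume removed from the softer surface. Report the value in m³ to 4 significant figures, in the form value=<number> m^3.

Each operation maintains full float precision; the intermediates are shown rounded. Rounded once at the end: four significant digits.
Path length L = 1.240e+07 mm = 1.240e+04 m.
Hardness H = 209.6 HV × 9.807 MPa/HV = 2056 MPa = 2.056e+09 Pa.
In SI base units: W = 12.35 N, H = 2.056e+09 Pa, K = 2.922e-03.
Apply Archard: V = K·W·L/H = 2.922e-03 · 12.35 · 1.240e+04 / 2.056e+09 = 2.177e-07 m³.

value=2.177e-07 m^3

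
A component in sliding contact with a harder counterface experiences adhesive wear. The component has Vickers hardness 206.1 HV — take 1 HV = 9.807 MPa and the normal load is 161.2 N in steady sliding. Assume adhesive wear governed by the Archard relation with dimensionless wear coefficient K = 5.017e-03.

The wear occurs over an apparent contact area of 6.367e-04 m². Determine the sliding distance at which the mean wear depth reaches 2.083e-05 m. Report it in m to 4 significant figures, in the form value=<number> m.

The computation keeps full float precision. Intermediates are displayed rounded. Rounded once at the end, at 4 significant digits.
Hardness H = 206.1 HV × 9.807 MPa/HV = 2021 MPa = 2.021e+09 Pa.
Collected in SI base units: W = 161.2 N, H = 2.021e+09 Pa, K = 5.017e-03.
Wearable volume V_lim = h_lim·A = 2.083e-05 · 6.367e-04 = 1.326e-08 m³.
Sliding life L = V_lim·H/(K·W) = 1.326e-08 · 2.021e+09 / (5.017e-03 · 161.2) = 33.15 m.

value=33.15 m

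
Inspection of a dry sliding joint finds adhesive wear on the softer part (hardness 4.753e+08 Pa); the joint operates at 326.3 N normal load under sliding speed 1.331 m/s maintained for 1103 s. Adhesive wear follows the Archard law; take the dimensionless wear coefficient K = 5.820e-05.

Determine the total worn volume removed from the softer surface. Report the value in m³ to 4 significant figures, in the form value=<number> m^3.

value=5.866e-08 m^3

All working math carries full float precision. Intermediate values appear rounded, and rounded just once, at 4 significant figures.
Total distance L = v·t = 1.331 m/s × 1103 s = 1468 m.
As SI base values: W = 326.3 N, H = 4.753e+08 Pa, K = 5.820e-05.
Wear volume V = K·W·L/H = 5.820e-05 · 326.3 · 1468 / 4.753e+08 = 5.866e-08 m³.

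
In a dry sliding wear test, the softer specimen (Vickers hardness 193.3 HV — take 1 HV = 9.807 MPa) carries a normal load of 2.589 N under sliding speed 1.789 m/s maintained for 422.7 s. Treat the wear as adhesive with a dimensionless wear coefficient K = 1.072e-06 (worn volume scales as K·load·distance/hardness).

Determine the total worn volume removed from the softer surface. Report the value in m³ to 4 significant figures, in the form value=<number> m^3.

The intermediates are printed rounded; the computation holds exact precision, and one last rounding, at four significant digits.
Convert: The distance L = v·t = 1.789 m/s × 422.7 s = 756.2 m.
Convert: Hardness H = 193.3 HV × 9.807 MPa/HV = 1896 MPa = 1.896e+09 Pa.
In SI base units: W = 2.589 N, H = 1.896e+09 Pa, K = 1.072e-06.
Worn volume V = K·W·L/H = 1.072e-06 · 2.589 · 756.2 / 1.896e+09 = 1.107e-12 m³.

value=1.107e-12 m^3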